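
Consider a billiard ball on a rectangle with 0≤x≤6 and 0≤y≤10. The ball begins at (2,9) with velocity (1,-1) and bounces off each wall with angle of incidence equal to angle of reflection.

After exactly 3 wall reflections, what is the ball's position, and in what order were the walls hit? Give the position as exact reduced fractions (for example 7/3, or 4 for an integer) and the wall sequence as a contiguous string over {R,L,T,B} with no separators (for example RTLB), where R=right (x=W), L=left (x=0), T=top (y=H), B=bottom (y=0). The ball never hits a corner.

1. t=4 → R at (6,5); v=(-1,-1)
2. t=5 → B at (1,0); v=(-1,1)
3. t=1 → L at (0,1); v=(1,1)

Final position: (0,1)
Wall sequence: RBL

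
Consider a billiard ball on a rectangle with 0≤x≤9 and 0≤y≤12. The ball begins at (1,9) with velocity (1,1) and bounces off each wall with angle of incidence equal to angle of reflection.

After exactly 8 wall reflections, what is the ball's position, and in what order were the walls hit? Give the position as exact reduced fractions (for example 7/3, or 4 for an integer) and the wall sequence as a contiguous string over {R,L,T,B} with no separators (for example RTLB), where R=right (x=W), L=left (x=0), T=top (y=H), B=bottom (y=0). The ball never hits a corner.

1. t=3 → T at (4,12); v=(1,-1)
2. t=5 → R at (9,7); v=(-1,-1)
3. t=7 → B at (2,0); v=(-1,1)
4. t=2 → L at (0,2); v=(1,1)
5. t=9 → R at (9,11); v=(-1,1)
6. t=1 → T at (8,12); v=(-1,-1)
7. t=8 → L at (0,4); v=(1,-1)
8. t=4 → B at (4,0); v=(1,1)

Final position: (4,0)
Wall sequence: TRBLRTLB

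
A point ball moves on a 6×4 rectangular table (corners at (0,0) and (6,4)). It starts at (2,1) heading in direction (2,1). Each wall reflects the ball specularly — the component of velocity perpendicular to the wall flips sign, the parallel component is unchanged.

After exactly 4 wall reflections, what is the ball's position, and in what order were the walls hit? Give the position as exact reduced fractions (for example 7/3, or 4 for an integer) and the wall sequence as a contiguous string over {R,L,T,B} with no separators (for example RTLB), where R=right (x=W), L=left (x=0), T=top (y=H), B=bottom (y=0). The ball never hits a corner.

1. t=2 → R at (6,3); v=(-2,1)
2. t=1 → T at (4,4); v=(-2,-1)
3. t=2 → L at (0,2); v=(2,-1)
4. t=2 → B at (4,0); v=(2,1)

Final position: (4,0)
Wall sequence: RTLB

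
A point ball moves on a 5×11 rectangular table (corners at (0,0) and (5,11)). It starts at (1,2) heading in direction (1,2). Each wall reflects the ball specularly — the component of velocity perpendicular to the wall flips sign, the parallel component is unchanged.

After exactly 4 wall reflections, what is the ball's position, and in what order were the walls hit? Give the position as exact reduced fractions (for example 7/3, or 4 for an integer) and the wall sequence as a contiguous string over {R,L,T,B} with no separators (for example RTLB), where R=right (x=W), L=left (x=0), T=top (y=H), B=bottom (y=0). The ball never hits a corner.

Final position: (1,0)
Wall sequence: RTLB

1. t=4 → R at (5,10); v=(-1,2)
2. t=1/2 → T at (9/2,11); v=(-1,-2)
3. t=9/2 → L at (0,2); v=(1,-2)
4. t=1 → B at (1,0); v=(1,2)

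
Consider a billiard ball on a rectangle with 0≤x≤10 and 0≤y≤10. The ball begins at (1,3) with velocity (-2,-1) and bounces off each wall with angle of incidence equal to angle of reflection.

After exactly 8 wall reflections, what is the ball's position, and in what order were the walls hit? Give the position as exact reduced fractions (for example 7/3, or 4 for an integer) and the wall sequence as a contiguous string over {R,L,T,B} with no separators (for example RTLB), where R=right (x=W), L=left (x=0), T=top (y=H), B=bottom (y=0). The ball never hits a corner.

1. t=1/2 → L at (0,5/2); v=(2,-1)
2. t=5/2 → B at (5,0); v=(2,1)
3. t=5/2 → R at (10,5/2); v=(-2,1)
4. t=5 → L at (0,15/2); v=(2,1)
5. t=5/2 → T at (5,10); v=(2,-1)
6. t=5/2 → R at (10,15/2); v=(-2,-1)
7. t=5 → L at (0,5/2); v=(2,-1)
8. t=5/2 → B at (5,0); v=(2,1)

Final position: (5,0)
Wall sequence: LBRLTRLB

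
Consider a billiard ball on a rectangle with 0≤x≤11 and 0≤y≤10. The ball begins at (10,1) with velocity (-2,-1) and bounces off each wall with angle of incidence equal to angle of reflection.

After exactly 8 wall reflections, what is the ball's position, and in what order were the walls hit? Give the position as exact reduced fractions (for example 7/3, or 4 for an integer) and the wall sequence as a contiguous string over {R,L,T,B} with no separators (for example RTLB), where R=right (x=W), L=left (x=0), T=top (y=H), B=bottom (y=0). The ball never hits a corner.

Final position: (0,6)
Wall sequence: BLRTLBRL

1. t=1 → B at (8,0); v=(-2,1)
2. t=4 → L at (0,4); v=(2,1)
3. t=11/2 → R at (11,19/2); v=(-2,1)
4. t=1/2 → T at (10,10); v=(-2,-1)
5. t=5 → L at (0,5); v=(2,-1)
6. t=5 → B at (10,0); v=(2,1)
7. t=1/2 → R at (11,1/2); v=(-2,1)
8. t=11/2 → L at (0,6); v=(2,1)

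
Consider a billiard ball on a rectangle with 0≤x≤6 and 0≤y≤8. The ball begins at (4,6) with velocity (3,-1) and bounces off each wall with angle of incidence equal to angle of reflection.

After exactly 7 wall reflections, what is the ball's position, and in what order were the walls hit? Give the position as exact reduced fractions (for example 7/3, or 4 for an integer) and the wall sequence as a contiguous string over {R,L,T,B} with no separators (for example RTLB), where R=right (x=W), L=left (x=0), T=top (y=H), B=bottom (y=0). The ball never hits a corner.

1. t=2/3 → R at (6,16/3); v=(-3,-1)
2. t=2 → L at (0,10/3); v=(3,-1)
3. t=2 → R at (6,4/3); v=(-3,-1)
4. t=4/3 → B at (2,0); v=(-3,1)
5. t=2/3 → L at (0,2/3); v=(3,1)
6. t=2 → R at (6,8/3); v=(-3,1)
7. t=2 → L at (0,14/3); v=(3,1)

Final position: (0,14/3)
Wall sequence: RLRBLRL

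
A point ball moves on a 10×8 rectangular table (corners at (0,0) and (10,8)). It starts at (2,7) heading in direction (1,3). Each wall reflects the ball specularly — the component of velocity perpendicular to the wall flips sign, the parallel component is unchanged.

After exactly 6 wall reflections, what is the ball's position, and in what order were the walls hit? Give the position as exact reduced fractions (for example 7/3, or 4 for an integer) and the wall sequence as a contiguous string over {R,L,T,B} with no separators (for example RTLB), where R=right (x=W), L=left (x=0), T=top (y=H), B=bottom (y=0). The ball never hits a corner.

1. t=1/3 → T at (7/3,8); v=(1,-3)
2. t=8/3 → B at (5,0); v=(1,3)
3. t=8/3 → T at (23/3,8); v=(1,-3)
4. t=7/3 → R at (10,1); v=(-1,-3)
5. t=1/3 → B at (29/3,0); v=(-1,3)
6. t=8/3 → T at (7,8); v=(-1,-3)

Final position: (7,8)
Wall sequence: TBTRBT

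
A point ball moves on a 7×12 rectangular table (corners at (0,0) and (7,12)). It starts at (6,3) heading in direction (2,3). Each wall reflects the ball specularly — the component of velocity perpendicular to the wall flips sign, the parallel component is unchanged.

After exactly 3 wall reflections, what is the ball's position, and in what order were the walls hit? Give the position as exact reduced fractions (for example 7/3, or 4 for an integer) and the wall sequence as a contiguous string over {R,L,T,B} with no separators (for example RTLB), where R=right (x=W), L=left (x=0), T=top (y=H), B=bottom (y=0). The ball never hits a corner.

Final position: (0,9)
Wall sequence: RTL

1. t=1/2 → R at (7,9/2); v=(-2,3)
2. t=5/2 → T at (2,12); v=(-2,-3)
3. t=1 → L at (0,9); v=(2,-3)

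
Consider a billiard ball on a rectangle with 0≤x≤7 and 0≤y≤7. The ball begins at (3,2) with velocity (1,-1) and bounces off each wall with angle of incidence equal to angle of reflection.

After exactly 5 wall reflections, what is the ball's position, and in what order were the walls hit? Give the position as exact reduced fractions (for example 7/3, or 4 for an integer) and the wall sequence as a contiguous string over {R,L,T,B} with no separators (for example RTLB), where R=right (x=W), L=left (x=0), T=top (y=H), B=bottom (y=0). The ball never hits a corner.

Final position: (5,0)
Wall sequence: BRTLB

1. t=2 → B at (5,0); v=(1,1)
2. t=2 → R at (7,2); v=(-1,1)
3. t=5 → T at (2,7); v=(-1,-1)
4. t=2 → L at (0,5); v=(1,-1)
5. t=5 → B at (5,0); v=(1,1)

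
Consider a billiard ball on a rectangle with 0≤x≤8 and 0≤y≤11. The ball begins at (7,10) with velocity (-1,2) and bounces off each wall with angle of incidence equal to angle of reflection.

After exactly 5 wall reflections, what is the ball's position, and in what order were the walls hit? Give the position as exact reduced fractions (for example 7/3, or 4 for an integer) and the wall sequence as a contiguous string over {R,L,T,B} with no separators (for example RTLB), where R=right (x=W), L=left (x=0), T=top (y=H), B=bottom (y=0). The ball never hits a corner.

1. t=1/2 → T at (13/2,11); v=(-1,-2)
2. t=11/2 → B at (1,0); v=(-1,2)
3. t=1 → L at (0,2); v=(1,2)
4. t=9/2 → T at (9/2,11); v=(1,-2)
5. t=7/2 → R at (8,4); v=(-1,-2)

Final position: (8,4)
Wall sequence: TBLTR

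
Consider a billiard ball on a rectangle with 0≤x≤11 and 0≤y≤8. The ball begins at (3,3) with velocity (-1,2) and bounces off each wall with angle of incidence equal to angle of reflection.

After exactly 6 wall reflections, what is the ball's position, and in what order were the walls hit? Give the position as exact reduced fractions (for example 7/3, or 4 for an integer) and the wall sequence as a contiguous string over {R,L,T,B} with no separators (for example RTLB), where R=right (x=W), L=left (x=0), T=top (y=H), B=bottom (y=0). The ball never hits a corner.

1. t=5/2 → T at (1/2,8); v=(-1,-2)
2. t=1/2 → L at (0,7); v=(1,-2)
3. t=7/2 → B at (7/2,0); v=(1,2)
4. t=4 → T at (15/2,8); v=(1,-2)
5. t=7/2 → R at (11,1); v=(-1,-2)
6. t=1/2 → B at (21/2,0); v=(-1,2)

Final position: (21/2,0)
Wall sequence: TLBTRB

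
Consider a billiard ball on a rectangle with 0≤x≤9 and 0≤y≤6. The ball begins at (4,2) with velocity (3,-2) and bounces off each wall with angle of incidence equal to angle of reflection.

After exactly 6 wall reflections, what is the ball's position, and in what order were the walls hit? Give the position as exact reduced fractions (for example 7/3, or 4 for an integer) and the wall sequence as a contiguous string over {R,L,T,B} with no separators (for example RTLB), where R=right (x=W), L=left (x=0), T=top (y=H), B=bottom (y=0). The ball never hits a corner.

Final position: (9,4/3)
Wall sequence: BRTLBR

1. t=1 → B at (7,0); v=(3,2)
2. t=2/3 → R at (9,4/3); v=(-3,2)
3. t=7/3 → T at (2,6); v=(-3,-2)
4. t=2/3 → L at (0,14/3); v=(3,-2)
5. t=7/3 → B at (7,0); v=(3,2)
6. t=2/3 → R at (9,4/3); v=(-3,2)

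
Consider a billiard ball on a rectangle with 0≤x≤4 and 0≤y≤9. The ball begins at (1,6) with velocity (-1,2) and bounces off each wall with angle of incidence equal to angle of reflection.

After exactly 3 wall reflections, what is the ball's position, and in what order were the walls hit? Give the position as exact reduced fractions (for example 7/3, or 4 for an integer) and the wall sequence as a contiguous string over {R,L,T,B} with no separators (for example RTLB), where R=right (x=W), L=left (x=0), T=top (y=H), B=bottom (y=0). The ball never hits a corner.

1. t=1 → L at (0,8); v=(1,2)
2. t=1/2 → T at (1/2,9); v=(1,-2)
3. t=7/2 → R at (4,2); v=(-1,-2)

Final position: (4,2)
Wall sequence: LTR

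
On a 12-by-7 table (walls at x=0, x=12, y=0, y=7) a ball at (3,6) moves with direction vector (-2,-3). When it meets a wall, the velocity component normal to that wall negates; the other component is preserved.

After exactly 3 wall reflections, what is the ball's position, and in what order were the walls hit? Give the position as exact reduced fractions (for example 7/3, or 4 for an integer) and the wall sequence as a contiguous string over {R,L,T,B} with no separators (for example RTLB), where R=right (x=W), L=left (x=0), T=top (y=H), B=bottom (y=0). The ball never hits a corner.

1. t=3/2 → L at (0,3/2); v=(2,-3)
2. t=1/2 → B at (1,0); v=(2,3)
3. t=7/3 → T at (17/3,7); v=(2,-3)

Final position: (17/3,7)
Wall sequence: LBT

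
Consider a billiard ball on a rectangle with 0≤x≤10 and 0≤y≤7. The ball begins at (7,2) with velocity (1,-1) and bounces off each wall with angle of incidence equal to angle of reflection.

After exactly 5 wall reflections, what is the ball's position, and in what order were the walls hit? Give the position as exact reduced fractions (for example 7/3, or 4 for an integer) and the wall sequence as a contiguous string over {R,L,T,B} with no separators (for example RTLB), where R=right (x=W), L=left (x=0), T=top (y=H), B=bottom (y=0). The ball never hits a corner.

Final position: (3,0)
Wall sequence: BRTLB

1. t=2 → B at (9,0); v=(1,1)
2. t=1 → R at (10,1); v=(-1,1)
3. t=6 → T at (4,7); v=(-1,-1)
4. t=4 → L at (0,3); v=(1,-1)
5. t=3 → B at (3,0); v=(1,1)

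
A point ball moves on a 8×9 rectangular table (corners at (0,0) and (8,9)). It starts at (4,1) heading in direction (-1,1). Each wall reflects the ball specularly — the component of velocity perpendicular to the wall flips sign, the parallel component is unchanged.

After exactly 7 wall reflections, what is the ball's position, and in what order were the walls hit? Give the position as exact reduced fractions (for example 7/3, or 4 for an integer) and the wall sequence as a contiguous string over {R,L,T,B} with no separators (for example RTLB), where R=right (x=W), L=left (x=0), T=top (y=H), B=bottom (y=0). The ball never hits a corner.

Final position: (8,7)
Wall sequence: LTRBLTR

1. t=4 → L at (0,5); v=(1,1)
2. t=4 → T at (4,9); v=(1,-1)
3. t=4 → R at (8,5); v=(-1,-1)
4. t=5 → B at (3,0); v=(-1,1)
5. t=3 → L at (0,3); v=(1,1)
6. t=6 → T at (6,9); v=(1,-1)
7. t=2 → R at (8,7); v=(-1,-1)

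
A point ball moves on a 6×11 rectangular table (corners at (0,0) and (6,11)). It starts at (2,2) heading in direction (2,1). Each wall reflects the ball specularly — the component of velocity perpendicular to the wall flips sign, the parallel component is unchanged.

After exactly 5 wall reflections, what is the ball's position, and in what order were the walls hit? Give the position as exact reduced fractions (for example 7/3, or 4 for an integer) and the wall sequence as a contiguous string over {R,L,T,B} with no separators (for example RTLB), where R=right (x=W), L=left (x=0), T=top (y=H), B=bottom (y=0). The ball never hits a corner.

Final position: (0,9)
Wall sequence: RLRTL

1. t=2 → R at (6,4); v=(-2,1)
2. t=3 → L at (0,7); v=(2,1)
3. t=3 → R at (6,10); v=(-2,1)
4. t=1 → T at (4,11); v=(-2,-1)
5. t=2 → L at (0,9); v=(2,-1)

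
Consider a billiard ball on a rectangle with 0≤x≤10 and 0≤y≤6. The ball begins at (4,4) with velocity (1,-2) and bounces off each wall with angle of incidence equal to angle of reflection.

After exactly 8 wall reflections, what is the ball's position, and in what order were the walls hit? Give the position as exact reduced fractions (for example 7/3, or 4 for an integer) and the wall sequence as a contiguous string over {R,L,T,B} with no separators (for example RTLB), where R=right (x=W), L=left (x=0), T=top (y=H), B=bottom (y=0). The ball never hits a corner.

1. t=2 → B at (6,0); v=(1,2)
2. t=3 → T at (9,6); v=(1,-2)
3. t=1 → R at (10,4); v=(-1,-2)
4. t=2 → B at (8,0); v=(-1,2)
5. t=3 → T at (5,6); v=(-1,-2)
6. t=3 → B at (2,0); v=(-1,2)
7. t=2 → L at (0,4); v=(1,2)
8. t=1 → T at (1,6); v=(1,-2)

Final position: (1,6)
Wall sequence: BTRBTBLT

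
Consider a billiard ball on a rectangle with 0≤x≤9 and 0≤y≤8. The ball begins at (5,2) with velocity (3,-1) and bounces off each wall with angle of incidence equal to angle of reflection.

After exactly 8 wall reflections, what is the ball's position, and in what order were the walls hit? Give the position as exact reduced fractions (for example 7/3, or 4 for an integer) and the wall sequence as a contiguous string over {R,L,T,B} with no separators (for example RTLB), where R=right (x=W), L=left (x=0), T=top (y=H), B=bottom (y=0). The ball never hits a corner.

Final position: (0,5/3)
Wall sequence: RBLRTLRL

1. t=4/3 → R at (9,2/3); v=(-3,-1)
2. t=2/3 → B at (7,0); v=(-3,1)
3. t=7/3 → L at (0,7/3); v=(3,1)
4. t=3 → R at (9,16/3); v=(-3,1)
5. t=8/3 → T at (1,8); v=(-3,-1)
6. t=1/3 → L at (0,23/3); v=(3,-1)
7. t=3 → R at (9,14/3); v=(-3,-1)
8. t=3 → L at (0,5/3); v=(3,-1)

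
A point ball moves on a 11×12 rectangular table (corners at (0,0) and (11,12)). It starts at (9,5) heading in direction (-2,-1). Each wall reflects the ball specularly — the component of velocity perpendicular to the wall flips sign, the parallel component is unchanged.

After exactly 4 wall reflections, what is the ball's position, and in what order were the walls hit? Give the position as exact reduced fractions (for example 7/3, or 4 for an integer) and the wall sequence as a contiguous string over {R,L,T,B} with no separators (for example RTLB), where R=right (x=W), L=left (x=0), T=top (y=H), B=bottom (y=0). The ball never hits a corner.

Final position: (0,21/2)
Wall sequence: LBRL

1. t=9/2 → L at (0,1/2); v=(2,-1)
2. t=1/2 → B at (1,0); v=(2,1)
3. t=5 → R at (11,5); v=(-2,1)
4. t=11/2 → L at (0,21/2); v=(2,1)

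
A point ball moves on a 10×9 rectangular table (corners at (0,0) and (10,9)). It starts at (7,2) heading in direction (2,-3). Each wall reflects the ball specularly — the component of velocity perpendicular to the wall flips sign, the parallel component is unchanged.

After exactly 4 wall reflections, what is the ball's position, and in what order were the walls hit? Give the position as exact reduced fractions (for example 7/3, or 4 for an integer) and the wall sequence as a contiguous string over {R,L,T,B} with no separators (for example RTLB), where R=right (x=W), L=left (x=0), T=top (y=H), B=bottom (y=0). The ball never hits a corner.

Final position: (0,1/2)
Wall sequence: BRTL

1. t=2/3 → B at (25/3,0); v=(2,3)
2. t=5/6 → R at (10,5/2); v=(-2,3)
3. t=13/6 → T at (17/3,9); v=(-2,-3)
4. t=17/6 → L at (0,1/2); v=(2,-3)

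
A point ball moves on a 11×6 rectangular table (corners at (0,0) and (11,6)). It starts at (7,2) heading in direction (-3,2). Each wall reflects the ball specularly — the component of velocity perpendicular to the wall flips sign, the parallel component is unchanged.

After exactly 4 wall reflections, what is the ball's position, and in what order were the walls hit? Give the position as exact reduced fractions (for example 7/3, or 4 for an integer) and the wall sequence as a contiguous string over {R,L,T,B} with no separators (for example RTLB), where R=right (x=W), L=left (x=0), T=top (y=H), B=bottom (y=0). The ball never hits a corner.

Final position: (11,2)
Wall sequence: TLBR

1. t=2 → T at (1,6); v=(-3,-2)
2. t=1/3 → L at (0,16/3); v=(3,-2)
3. t=8/3 → B at (8,0); v=(3,2)
4. t=1 → R at (11,2); v=(-3,2)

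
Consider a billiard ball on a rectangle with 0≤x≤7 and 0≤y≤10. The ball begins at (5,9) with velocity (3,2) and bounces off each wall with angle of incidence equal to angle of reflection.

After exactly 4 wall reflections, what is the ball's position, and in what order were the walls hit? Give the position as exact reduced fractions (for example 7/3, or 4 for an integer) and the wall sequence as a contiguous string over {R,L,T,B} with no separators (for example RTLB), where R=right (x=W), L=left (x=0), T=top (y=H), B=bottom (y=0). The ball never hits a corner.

Final position: (7,1/3)
Wall sequence: TRLR

1. t=1/2 → T at (13/2,10); v=(3,-2)
2. t=1/6 → R at (7,29/3); v=(-3,-2)
3. t=7/3 → L at (0,5); v=(3,-2)
4. t=7/3 → R at (7,1/3); v=(-3,-2)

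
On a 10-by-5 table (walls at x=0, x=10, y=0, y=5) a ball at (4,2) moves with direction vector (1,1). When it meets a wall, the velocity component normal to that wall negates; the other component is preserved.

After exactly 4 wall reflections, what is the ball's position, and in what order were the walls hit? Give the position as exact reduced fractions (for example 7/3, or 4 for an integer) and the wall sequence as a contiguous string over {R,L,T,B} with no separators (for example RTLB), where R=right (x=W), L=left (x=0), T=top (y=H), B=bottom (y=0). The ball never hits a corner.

1. t=3 → T at (7,5); v=(1,-1)
2. t=3 → R at (10,2); v=(-1,-1)
3. t=2 → B at (8,0); v=(-1,1)
4. t=5 → T at (3,5); v=(-1,-1)

Final position: (3,5)
Wall sequence: TRBT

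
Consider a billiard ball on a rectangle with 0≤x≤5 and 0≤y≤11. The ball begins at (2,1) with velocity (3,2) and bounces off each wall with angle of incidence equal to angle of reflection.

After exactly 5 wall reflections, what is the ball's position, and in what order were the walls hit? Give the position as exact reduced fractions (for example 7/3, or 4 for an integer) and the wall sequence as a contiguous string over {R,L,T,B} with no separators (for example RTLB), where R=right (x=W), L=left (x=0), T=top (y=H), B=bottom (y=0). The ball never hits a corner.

1. t=1 → R at (5,3); v=(-3,2)
2. t=5/3 → L at (0,19/3); v=(3,2)
3. t=5/3 → R at (5,29/3); v=(-3,2)
4. t=2/3 → T at (3,11); v=(-3,-2)
5. t=1 → L at (0,9); v=(3,-2)

Final position: (0,9)
Wall sequence: RLRTL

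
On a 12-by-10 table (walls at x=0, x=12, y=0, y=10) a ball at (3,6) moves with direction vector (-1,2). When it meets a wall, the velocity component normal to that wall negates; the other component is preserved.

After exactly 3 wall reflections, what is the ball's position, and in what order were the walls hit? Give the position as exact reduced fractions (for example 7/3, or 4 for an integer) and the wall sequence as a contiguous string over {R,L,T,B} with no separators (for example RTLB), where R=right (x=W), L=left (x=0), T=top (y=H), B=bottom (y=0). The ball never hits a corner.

1. t=2 → T at (1,10); v=(-1,-2)
2. t=1 → L at (0,8); v=(1,-2)
3. t=4 → B at (4,0); v=(1,2)

Final position: (4,0)
Wall sequence: TLB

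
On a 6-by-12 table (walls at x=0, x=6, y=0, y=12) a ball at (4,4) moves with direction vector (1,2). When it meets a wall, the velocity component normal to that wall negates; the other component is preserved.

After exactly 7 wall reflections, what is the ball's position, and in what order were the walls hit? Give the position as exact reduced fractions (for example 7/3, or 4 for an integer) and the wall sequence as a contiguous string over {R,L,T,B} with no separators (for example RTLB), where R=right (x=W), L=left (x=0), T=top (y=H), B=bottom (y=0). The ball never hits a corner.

Final position: (0,4)
Wall sequence: RTLBRTL

1. t=2 → R at (6,8); v=(-1,2)
2. t=2 → T at (4,12); v=(-1,-2)
3. t=4 → L at (0,4); v=(1,-2)
4. t=2 → B at (2,0); v=(1,2)
5. t=4 → R at (6,8); v=(-1,2)
6. t=2 → T at (4,12); v=(-1,-2)
7. t=4 → L at (0,4); v=(1,-2)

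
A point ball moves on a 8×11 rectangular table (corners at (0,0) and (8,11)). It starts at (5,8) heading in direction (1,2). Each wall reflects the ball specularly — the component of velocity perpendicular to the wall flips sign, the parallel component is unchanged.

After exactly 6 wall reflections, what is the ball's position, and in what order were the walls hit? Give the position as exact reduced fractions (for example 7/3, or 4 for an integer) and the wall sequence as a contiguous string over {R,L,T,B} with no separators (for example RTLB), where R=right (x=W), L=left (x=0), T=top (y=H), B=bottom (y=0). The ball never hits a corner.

Final position: (7,0)
Wall sequence: TRBLTB

1. t=3/2 → T at (13/2,11); v=(1,-2)
2. t=3/2 → R at (8,8); v=(-1,-2)
3. t=4 → B at (4,0); v=(-1,2)
4. t=4 → L at (0,8); v=(1,2)
5. t=3/2 → T at (3/2,11); v=(1,-2)
6. t=11/2 → B at (7,0); v=(1,2)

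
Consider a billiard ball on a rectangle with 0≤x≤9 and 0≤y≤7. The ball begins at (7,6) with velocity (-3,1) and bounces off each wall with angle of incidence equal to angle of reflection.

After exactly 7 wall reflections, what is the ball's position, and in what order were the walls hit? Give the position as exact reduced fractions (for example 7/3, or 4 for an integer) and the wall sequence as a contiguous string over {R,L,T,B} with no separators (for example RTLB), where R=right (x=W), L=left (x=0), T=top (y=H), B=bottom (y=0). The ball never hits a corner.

1. t=1 → T at (4,7); v=(-3,-1)
2. t=4/3 → L at (0,17/3); v=(3,-1)
3. t=3 → R at (9,8/3); v=(-3,-1)
4. t=8/3 → B at (1,0); v=(-3,1)
5. t=1/3 → L at (0,1/3); v=(3,1)
6. t=3 → R at (9,10/3); v=(-3,1)
7. t=3 → L at (0,19/3); v=(3,1)

Final position: (0,19/3)
Wall sequence: TLRBLRL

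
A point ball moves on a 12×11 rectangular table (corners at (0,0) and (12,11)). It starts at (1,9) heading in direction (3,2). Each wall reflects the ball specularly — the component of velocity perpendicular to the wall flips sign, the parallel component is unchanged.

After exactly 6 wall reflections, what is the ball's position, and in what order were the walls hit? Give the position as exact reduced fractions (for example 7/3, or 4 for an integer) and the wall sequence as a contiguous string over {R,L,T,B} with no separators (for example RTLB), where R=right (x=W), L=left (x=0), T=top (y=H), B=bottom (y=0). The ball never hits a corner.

Final position: (11,11)
Wall sequence: TRBLRT

1. t=1 → T at (4,11); v=(3,-2)
2. t=8/3 → R at (12,17/3); v=(-3,-2)
3. t=17/6 → B at (7/2,0); v=(-3,2)
4. t=7/6 → L at (0,7/3); v=(3,2)
5. t=4 → R at (12,31/3); v=(-3,2)
6. t=1/3 → T at (11,11); v=(-3,-2)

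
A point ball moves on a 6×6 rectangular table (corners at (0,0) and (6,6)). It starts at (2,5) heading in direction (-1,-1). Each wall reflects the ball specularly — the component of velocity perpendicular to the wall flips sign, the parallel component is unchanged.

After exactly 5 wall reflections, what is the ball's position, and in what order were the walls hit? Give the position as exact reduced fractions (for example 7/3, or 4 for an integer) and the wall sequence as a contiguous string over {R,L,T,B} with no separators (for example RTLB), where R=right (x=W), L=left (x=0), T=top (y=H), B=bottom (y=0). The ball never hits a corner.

1. t=2 → L at (0,3); v=(1,-1)
2. t=3 → B at (3,0); v=(1,1)
3. t=3 → R at (6,3); v=(-1,1)
4. t=3 → T at (3,6); v=(-1,-1)
5. t=3 → L at (0,3); v=(1,-1)

Final position: (0,3)
Wall sequence: LBRTL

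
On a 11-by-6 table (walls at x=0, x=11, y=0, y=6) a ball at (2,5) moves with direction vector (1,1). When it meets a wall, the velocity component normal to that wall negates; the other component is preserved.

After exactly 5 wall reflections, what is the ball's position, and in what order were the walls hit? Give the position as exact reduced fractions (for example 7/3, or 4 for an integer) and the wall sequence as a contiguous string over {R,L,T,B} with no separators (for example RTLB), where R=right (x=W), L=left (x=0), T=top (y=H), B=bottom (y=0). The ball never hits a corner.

1. t=1 → T at (3,6); v=(1,-1)
2. t=6 → B at (9,0); v=(1,1)
3. t=2 → R at (11,2); v=(-1,1)
4. t=4 → T at (7,6); v=(-1,-1)
5. t=6 → B at (1,0); v=(-1,1)

Final position: (1,0)
Wall sequence: TBRTB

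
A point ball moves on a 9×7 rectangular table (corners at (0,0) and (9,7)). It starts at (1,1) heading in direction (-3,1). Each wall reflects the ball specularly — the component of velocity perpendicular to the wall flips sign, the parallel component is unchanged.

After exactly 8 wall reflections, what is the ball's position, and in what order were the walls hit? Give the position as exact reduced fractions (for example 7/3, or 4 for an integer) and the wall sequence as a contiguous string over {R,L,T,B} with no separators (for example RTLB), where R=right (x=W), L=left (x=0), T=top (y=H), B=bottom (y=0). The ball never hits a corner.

Final position: (9,7/3)
Wall sequence: LRTLRLBR

1. t=1/3 → L at (0,4/3); v=(3,1)
2. t=3 → R at (9,13/3); v=(-3,1)
3. t=8/3 → T at (1,7); v=(-3,-1)
4. t=1/3 → L at (0,20/3); v=(3,-1)
5. t=3 → R at (9,11/3); v=(-3,-1)
6. t=3 → L at (0,2/3); v=(3,-1)
7. t=2/3 → B at (2,0); v=(3,1)
8. t=7/3 → R at (9,7/3); v=(-3,1)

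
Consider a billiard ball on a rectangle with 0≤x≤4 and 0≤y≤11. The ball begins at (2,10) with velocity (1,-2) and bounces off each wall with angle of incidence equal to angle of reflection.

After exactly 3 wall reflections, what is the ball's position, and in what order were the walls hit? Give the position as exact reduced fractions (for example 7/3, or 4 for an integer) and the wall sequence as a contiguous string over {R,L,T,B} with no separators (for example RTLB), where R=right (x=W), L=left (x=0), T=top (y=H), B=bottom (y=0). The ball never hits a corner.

1. t=2 → R at (4,6); v=(-1,-2)
2. t=3 → B at (1,0); v=(-1,2)
3. t=1 → L at (0,2); v=(1,2)

Final position: (0,2)
Wall sequence: RBL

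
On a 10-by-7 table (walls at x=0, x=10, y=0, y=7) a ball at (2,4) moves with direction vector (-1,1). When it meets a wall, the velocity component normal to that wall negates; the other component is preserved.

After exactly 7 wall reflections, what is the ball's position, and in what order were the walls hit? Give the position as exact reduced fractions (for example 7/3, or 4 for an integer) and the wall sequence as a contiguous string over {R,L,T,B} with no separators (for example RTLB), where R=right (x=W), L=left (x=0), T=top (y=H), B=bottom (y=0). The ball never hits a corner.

Final position: (2,0)
Wall sequence: LTBRTLB

1. t=2 → L at (0,6); v=(1,1)
2. t=1 → T at (1,7); v=(1,-1)
3. t=7 → B at (8,0); v=(1,1)
4. t=2 → R at (10,2); v=(-1,1)
5. t=5 → T at (5,7); v=(-1,-1)
6. t=5 → L at (0,2); v=(1,-1)
7. t=2 → B at (2,0); v=(1,1)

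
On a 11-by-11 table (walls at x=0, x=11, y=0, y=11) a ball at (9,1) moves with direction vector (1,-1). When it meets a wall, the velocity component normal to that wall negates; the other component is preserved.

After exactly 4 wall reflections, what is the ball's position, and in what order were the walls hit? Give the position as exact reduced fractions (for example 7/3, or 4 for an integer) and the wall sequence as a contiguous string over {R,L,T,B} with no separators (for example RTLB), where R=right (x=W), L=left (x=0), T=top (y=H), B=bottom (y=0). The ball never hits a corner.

Final position: (0,10)
Wall sequence: BRTL

1. t=1 → B at (10,0); v=(1,1)
2. t=1 → R at (11,1); v=(-1,1)
3. t=10 → T at (1,11); v=(-1,-1)
4. t=1 → L at (0,10); v=(1,-1)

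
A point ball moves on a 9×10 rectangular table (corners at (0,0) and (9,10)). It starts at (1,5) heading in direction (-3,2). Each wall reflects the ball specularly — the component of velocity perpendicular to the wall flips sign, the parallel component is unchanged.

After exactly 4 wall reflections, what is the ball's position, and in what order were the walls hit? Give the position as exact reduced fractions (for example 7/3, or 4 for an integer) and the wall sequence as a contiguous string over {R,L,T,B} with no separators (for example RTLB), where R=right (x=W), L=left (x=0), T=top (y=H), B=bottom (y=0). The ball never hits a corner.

Final position: (0,7/3)
Wall sequence: LTRL

1. t=1/3 → L at (0,17/3); v=(3,2)
2. t=13/6 → T at (13/2,10); v=(3,-2)
3. t=5/6 → R at (9,25/3); v=(-3,-2)
4. t=3 → L at (0,7/3); v=(3,-2)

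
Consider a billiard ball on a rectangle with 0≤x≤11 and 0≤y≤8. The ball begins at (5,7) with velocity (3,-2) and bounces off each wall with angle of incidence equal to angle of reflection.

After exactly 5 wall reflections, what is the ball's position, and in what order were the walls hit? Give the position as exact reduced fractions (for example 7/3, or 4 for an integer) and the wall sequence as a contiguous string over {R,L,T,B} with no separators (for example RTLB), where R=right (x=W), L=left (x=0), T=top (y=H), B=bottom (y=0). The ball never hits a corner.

1. t=2 → R at (11,3); v=(-3,-2)
2. t=3/2 → B at (13/2,0); v=(-3,2)
3. t=13/6 → L at (0,13/3); v=(3,2)
4. t=11/6 → T at (11/2,8); v=(3,-2)
5. t=11/6 → R at (11,13/3); v=(-3,-2)

Final position: (11,13/3)
Wall sequence: RBLTR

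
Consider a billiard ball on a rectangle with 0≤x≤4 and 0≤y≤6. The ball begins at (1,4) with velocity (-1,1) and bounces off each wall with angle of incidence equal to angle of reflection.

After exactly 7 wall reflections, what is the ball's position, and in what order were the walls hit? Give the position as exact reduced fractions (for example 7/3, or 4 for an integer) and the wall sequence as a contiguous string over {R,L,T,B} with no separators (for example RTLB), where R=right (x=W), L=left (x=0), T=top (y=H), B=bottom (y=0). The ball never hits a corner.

1. t=1 → L at (0,5); v=(1,1)
2. t=1 → T at (1,6); v=(1,-1)
3. t=3 → R at (4,3); v=(-1,-1)
4. t=3 → B at (1,0); v=(-1,1)
5. t=1 → L at (0,1); v=(1,1)
6. t=4 → R at (4,5); v=(-1,1)
7. t=1 → T at (3,6); v=(-1,-1)

Final position: (3,6)
Wall sequence: LTRBLRT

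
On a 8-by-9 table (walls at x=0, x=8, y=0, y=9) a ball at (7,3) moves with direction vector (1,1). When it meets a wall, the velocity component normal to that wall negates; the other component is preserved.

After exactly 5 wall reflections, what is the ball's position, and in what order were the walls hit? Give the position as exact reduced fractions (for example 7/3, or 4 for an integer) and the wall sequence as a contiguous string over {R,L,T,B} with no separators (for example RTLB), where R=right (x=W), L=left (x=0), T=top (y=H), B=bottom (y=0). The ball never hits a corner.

1. t=1 → R at (8,4); v=(-1,1)
2. t=5 → T at (3,9); v=(-1,-1)
3. t=3 → L at (0,6); v=(1,-1)
4. t=6 → B at (6,0); v=(1,1)
5. t=2 → R at (8,2); v=(-1,1)

Final position: (8,2)
Wall sequence: RTLBR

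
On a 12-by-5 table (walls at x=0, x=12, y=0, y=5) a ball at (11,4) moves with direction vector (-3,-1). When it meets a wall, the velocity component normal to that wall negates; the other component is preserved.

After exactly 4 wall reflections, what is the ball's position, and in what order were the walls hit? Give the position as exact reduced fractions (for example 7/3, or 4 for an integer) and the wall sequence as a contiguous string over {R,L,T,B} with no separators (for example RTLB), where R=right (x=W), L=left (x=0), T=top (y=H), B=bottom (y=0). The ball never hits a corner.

Final position: (8,5)
Wall sequence: LBRT

1. t=11/3 → L at (0,1/3); v=(3,-1)
2. t=1/3 → B at (1,0); v=(3,1)
3. t=11/3 → R at (12,11/3); v=(-3,1)
4. t=4/3 → T at (8,5); v=(-3,-1)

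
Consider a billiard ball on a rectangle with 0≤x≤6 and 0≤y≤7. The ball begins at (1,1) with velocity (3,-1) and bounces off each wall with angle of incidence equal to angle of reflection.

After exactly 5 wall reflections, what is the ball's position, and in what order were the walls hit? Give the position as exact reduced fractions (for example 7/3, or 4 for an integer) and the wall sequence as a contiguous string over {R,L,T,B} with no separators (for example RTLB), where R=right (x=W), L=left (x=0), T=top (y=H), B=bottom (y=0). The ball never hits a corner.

1. t=1 → B at (4,0); v=(3,1)
2. t=2/3 → R at (6,2/3); v=(-3,1)
3. t=2 → L at (0,8/3); v=(3,1)
4. t=2 → R at (6,14/3); v=(-3,1)
5. t=2 → L at (0,20/3); v=(3,1)

Final position: (0,20/3)
Wall sequence: BRLRL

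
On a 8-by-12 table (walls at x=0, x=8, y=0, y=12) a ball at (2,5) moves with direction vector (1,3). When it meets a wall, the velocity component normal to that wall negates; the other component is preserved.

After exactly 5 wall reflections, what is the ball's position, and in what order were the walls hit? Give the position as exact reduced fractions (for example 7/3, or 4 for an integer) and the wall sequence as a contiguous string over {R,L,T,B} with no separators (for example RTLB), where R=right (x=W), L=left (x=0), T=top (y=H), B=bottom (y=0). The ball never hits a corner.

Final position: (0,1)
Wall sequence: TRBTL

1. t=7/3 → T at (13/3,12); v=(1,-3)
2. t=11/3 → R at (8,1); v=(-1,-3)
3. t=1/3 → B at (23/3,0); v=(-1,3)
4. t=4 → T at (11/3,12); v=(-1,-3)
5. t=11/3 → L at (0,1); v=(1,-3)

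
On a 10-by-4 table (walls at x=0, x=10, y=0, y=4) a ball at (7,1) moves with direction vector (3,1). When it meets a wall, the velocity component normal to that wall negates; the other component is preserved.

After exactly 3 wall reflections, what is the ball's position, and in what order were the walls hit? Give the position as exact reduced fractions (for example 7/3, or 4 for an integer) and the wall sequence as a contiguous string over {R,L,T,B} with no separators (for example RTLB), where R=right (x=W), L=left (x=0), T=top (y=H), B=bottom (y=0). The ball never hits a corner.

Final position: (0,8/3)
Wall sequence: RTL

1. t=1 → R at (10,2); v=(-3,1)
2. t=2 → T at (4,4); v=(-3,-1)
3. t=4/3 → L at (0,8/3); v=(3,-1)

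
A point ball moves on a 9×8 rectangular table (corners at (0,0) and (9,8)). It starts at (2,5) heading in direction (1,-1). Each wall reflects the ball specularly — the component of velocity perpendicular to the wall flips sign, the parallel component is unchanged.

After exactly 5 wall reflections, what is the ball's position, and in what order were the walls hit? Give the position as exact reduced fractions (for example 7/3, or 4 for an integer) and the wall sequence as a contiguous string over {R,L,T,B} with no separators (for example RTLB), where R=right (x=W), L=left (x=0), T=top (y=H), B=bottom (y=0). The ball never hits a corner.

1. t=5 → B at (7,0); v=(1,1)
2. t=2 → R at (9,2); v=(-1,1)
3. t=6 → T at (3,8); v=(-1,-1)
4. t=3 → L at (0,5); v=(1,-1)
5. t=5 → B at (5,0); v=(1,1)

Final position: (5,0)
Wall sequence: BRTLB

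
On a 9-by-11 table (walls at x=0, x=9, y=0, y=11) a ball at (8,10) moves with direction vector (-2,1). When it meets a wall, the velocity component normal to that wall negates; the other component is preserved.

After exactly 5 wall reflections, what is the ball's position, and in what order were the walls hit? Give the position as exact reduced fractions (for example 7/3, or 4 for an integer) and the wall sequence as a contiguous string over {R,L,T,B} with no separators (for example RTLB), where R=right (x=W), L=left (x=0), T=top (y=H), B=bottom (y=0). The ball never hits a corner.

Final position: (0,1)
Wall sequence: TLRBL

1. t=1 → T at (6,11); v=(-2,-1)
2. t=3 → L at (0,8); v=(2,-1)
3. t=9/2 → R at (9,7/2); v=(-2,-1)
4. t=7/2 → B at (2,0); v=(-2,1)
5. t=1 → L at (0,1); v=(2,1)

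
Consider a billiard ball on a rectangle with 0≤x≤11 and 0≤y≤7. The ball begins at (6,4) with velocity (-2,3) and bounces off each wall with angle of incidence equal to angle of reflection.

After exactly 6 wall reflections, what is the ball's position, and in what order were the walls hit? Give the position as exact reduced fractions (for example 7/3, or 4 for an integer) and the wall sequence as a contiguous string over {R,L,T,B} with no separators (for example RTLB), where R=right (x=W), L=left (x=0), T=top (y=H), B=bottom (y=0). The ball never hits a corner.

Final position: (11,3/2)
Wall sequence: TLBTBR

1. t=1 → T at (4,7); v=(-2,-3)
2. t=2 → L at (0,1); v=(2,-3)
3. t=1/3 → B at (2/3,0); v=(2,3)
4. t=7/3 → T at (16/3,7); v=(2,-3)
5. t=7/3 → B at (10,0); v=(2,3)
6. t=1/2 → R at (11,3/2); v=(-2,3)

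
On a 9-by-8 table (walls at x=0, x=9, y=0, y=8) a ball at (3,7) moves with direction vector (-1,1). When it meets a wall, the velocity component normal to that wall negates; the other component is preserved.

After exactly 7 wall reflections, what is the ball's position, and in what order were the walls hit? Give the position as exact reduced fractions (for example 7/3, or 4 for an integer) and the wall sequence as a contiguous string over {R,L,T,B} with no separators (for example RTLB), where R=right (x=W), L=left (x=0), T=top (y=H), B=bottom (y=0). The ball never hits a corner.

Final position: (4,0)
Wall sequence: TLBRTLB

1. t=1 → T at (2,8); v=(-1,-1)
2. t=2 → L at (0,6); v=(1,-1)
3. t=6 → B at (6,0); v=(1,1)
4. t=3 → R at (9,3); v=(-1,1)
5. t=5 → T at (4,8); v=(-1,-1)
6. t=4 → L at (0,4); v=(1,-1)
7. t=4 → B at (4,0); v=(1,1)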